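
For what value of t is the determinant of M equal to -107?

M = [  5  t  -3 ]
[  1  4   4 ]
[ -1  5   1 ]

t = 0

Expanding along the column containing t, det(M) is linear in t: det(M) = (-5)·t + (-107).
Set (-5)·t + (-107) = -107  ⇒  (-5)·t = 0  ⇒  t = 0.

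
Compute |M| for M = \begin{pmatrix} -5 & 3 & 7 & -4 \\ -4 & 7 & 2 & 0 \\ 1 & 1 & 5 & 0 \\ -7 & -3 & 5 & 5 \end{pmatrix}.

det(M) = -2288

Expand along column 4 (it has 2 zeros):
  − (-4) · M_14   where M_14 = det([-4 7 2; 1 1 5; -7 -3 5]) = -352
  + (5) · M_44   where M_44 = det([-5 3 7; -4 7 2; 1 1 5]) = -176
det = (-1)·(-4)·(-352) + (+1)·(5)·(-176) = -2288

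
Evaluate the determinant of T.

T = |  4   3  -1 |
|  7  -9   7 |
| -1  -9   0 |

Expand along column 3:
  + (-1) · |7 -9; -1 -9| = (-1)·(-63 − 9) = 72
  − 7 · |4 3; -1 -9| = −7·(-36 − (-3)) = 231
Sum: (72) + (231) = 303

The determinant is 303.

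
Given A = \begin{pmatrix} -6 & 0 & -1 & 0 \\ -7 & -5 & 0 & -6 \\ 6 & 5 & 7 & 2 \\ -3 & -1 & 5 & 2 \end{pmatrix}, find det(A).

Expand along row 1 (it has 2 zeros):
  + (-6) · M_11   where M_11 = det([-5 0 -6; 5 7 2; -1 5 2]) = -212
  + (-1) · M_13   where M_13 = det([-7 -5 -6; 6 5 2; -3 -1 2]) = -48
det = (+1)·(-6)·(-212) + (+1)·(-1)·(-48) = 1320

The determinant is 1320.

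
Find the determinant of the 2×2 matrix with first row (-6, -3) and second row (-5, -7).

The determinant is 27.

det = (-6)·(-7) − (-3)·(-5) = 42 − 15 = 27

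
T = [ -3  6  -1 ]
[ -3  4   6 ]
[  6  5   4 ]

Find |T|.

|T| = 369

Expand along column 1:
  + (-3) · |4 6; 5 4| = (-3)·(16 − 30) = 42
  − (-3) · |6 -1; 5 4| = −(-3)·(24 − (-5)) = 87
  + 6 · |6 -1; 4 6| = 6·(36 − (-4)) = 240
Sum: (42) + (87) + (240) = 369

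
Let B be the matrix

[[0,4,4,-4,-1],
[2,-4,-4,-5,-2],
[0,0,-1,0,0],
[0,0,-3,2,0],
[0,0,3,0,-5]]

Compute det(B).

The determinant is -80.

B is block upper-triangular with a 2×2 block and a 3×3 block on the diagonal, so its determinant equals the product of the determinants of the diagonal blocks.
det of the 2×2 block = -8
det of the 3×3 block = 10
det = (-8)·(10) = -80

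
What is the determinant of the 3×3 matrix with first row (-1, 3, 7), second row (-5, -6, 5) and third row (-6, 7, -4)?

Expand along column 1:
  + (-1) · |-6 5; 7 -4| = (-1)·(24 − 35) = 11
  − (-5) · |3 7; 7 -4| = −(-5)·(-12 − 49) = -305
  + (-6) · |3 7; -6 5| = (-6)·(15 − (-42)) = -342
Sum: (11) + (-305) + (-342) = -636

The determinant is -636.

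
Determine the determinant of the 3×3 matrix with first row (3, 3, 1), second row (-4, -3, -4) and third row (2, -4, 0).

-50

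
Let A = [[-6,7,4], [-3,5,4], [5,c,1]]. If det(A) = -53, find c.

Expanding along the row containing c, det(A) is linear in c: det(A) = (12)·c + (31).
Set (12)·c + (31) = -53  ⇒  (12)·c = -84  ⇒  c = -7.

c = -7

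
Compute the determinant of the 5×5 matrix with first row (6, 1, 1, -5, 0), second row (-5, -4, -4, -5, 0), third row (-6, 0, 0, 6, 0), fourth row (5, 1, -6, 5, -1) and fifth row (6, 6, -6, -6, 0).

432

Expand along column 5 (it has 4 zeros):
  − (-1) · M_45   where M_45 = det([6 1 1 -5; -5 -4 -4 -5; -6 0 0 6; 6 6 -6 -6]) = 432
det = (-1)·(-1)·(432) = 432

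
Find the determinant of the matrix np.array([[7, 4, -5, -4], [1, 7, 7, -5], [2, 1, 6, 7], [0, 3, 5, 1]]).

Expand along row 4 (it has 1 zero):
  + (3) · M_42   where M_42 = det([7 -5 -4; 1 7 -5; 2 6 7]) = 670
  − (5) · M_43   where M_43 = det([7 4 -4; 1 7 -5; 2 1 7]) = 362
  + (1) · M_44   where M_44 = det([7 4 -5; 1 7 7; 2 1 6]) = 342
det = (+1)·(3)·(670) + (-1)·(5)·(362) + (+1)·(1)·(342) = 542

The determinant is 542.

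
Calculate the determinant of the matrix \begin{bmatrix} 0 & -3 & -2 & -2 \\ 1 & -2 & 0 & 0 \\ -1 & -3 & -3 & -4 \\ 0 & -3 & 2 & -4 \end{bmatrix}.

6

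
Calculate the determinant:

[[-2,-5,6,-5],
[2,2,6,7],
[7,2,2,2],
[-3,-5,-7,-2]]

-2607

Expand along row 1:
  + (-2) · M_11   where M_11 = det([2 6 7; 2 2 2; -5 -7 -2]) = -44
  − (-5) · M_12   where M_12 = det([2 6 7; 7 2 2; -3 -7 -2]) = -233
  + (6) · M_13   where M_13 = det([2 2 7; 7 2 2; -3 -5 -2]) = -175
  − (-5) · M_14   where M_14 = det([2 2 6; 7 2 2; -3 -5 -7]) = -96
det = (+1)·(-2)·(-44) + (-1)·(-5)·(-233) + (+1)·(6)·(-175) + (-1)·(-5)·(-96) = -2607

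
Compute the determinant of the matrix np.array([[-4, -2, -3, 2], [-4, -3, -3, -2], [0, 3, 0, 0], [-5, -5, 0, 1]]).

Expand along row 3 (it has 3 zeros):
  − (3) · M_32   where M_32 = det([-4 -3 2; -4 -3 -2; -5 0 1]) = -60
det = (-1)·(3)·(-60) = 180

180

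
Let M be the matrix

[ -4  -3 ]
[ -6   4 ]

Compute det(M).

|M| = -34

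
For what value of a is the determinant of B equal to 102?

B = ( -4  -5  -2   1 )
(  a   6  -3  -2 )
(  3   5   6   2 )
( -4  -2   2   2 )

Expanding along the row containing a, det(B) is linear in a: det(B) = (-10)·a + (172).
Set (-10)·a + (172) = 102  ⇒  (-10)·a = -70  ⇒  a = 7.

a = 7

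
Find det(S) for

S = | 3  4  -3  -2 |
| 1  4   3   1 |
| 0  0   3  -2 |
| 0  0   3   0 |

det(S) = 48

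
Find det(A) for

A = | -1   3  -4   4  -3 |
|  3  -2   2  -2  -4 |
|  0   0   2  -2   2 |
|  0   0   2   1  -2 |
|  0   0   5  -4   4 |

A is block upper-triangular with a 2×2 block and a 3×3 block on the diagonal, so its determinant equals the product of the determinants of the diagonal blocks.
det of the 2×2 block = -7
det of the 3×3 block = 2
det = (-7)·(2) = -14

|A| = -14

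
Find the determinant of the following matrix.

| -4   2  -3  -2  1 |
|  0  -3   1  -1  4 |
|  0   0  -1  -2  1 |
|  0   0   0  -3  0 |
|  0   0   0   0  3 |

The determinant is 108.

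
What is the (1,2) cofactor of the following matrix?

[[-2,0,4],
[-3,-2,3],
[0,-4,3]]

Delete row 1 and column 2; the remaining 2×2 submatrix is [-3 3; 0 3].
Its determinant is (-3)·3 − 3·0 = -9.
The cofactor carries sign (−1)^(1+2) = −1, so C_{1,2} = −(-9) = 9.

9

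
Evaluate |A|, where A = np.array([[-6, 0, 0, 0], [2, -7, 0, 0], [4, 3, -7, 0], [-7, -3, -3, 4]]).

A is lower triangular, so det(A) is the product of the diagonal entries:
det = (-6) · (-7) · (-7) · (4) = -1176

-1176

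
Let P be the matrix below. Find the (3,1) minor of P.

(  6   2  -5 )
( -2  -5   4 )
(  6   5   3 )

The minor is -17.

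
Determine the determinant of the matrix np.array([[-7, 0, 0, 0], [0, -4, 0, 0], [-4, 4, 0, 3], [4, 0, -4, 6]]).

The matrix is block lower-triangular with a 2×2 block and a 2×2 block on the diagonal, so its determinant equals the product of the determinants of the diagonal blocks.
det of the 2×2 block = 28
det of the 2×2 block = 12
det = (28)·(12) = 336

336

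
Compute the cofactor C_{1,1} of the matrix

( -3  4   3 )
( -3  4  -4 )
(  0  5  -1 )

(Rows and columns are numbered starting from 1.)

Delete row 1 and column 1; the remaining 2×2 submatrix is [4 -4; 5 -1].
Its determinant is 4·(-1) − (-4)·5 = 16.
The cofactor carries sign (−1)^(1+1) = +1, so C_{1,1} = +(16) = 16.

16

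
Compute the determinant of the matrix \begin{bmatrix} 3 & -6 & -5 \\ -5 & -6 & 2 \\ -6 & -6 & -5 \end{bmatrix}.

378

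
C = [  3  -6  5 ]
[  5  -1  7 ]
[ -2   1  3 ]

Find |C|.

det(C) = 159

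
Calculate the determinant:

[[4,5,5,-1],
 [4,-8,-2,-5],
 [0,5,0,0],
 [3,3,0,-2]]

Expand along row 3 (it has 3 zeros):
  − (5) · M_32   where M_32 = det([4 5 -1; 4 -2 -5; 3 0 -2]) = -25
det = (-1)·(5)·(-25) = 125

The determinant is 125.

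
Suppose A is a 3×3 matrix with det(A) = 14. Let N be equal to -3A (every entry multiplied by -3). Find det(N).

For a 3×3 matrix, det(-3A) = (-3)^3·det(A) = -27·det(A).
det(N) = (-27)·(14) = -378

|N| = -378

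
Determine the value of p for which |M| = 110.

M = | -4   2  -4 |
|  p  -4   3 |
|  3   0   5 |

p = -6

Expanding along the row containing p, det(M) is linear in p: det(M) = (-10)·p + (50).
Set (-10)·p + (50) = 110  ⇒  (-10)·p = 60  ⇒  p = -6.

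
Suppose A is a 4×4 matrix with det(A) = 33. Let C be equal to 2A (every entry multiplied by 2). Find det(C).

The determinant is 528.

For a 4×4 matrix, det(2A) = 2^4·det(A) = 16·det(A).
det(C) = (16)·(33) = 528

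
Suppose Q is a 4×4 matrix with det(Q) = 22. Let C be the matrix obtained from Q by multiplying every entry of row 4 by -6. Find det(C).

-132

Scaling one row by -6 multiplies the determinant by -6.
det(C) = (-6)·(22) = -132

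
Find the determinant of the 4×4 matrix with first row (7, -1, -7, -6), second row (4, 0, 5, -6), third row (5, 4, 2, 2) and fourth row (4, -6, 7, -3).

-4159

Expand along row 2 (it has 1 zero):
  − (4) · M_21   where M_21 = det([-1 -7 -6; 4 2 2; -6 7 -3]) = -220
  − (5) · M_23   where M_23 = det([7 -1 -6; 5 4 2; 4 -6 -3]) = 253
  + (-6) · M_24   where M_24 = det([7 -1 -7; 5 4 2; 4 -6 7]) = 629
det = (-1)·(4)·(-220) + (-1)·(5)·(253) + (+1)·(-6)·(629) = -4159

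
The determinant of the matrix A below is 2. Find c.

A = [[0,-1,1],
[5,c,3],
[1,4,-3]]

c = 0

Expanding along the column containing c, det(A) is linear in c: det(A) = (-1)·c + (2).
Set (-1)·c + (2) = 2  ⇒  (-1)·c = 0  ⇒  c = 0.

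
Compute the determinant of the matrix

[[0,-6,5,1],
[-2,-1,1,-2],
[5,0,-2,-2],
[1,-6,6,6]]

Expand along row 1 (it has 1 zero):
  − (-6) · M_12   where M_12 = det([-2 1 -2; 5 -2 -2; 1 6 6]) = -96
  + (5) · M_13   where M_13 = det([-2 -1 -2; 5 0 -2; 1 -6 6]) = 116
  − (1) · M_14   where M_14 = det([-2 -1 1; 5 0 -2; 1 -6 6]) = 26
det = (-1)·(-6)·(-96) + (+1)·(5)·(116) + (-1)·(1)·(26) = -22

The determinant is -22.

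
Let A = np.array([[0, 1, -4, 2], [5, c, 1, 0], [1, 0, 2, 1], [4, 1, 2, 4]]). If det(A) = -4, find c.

c = 1

Expanding along the row containing c, det(A) is linear in c: det(A) = (-12)·c + (8).
Set (-12)·c + (8) = -4  ⇒  (-12)·c = -12  ⇒  c = 1.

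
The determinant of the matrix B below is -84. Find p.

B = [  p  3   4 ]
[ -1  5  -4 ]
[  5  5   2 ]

Expanding along the row containing p, det(B) is linear in p: det(B) = (30)·p + (-174).
Set (30)·p + (-174) = -84  ⇒  (30)·p = 90  ⇒  p = 3.

p = 3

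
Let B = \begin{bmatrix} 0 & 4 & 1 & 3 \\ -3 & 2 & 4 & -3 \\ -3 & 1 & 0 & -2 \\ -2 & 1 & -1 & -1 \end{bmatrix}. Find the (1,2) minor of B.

1

Delete row 1 and column 2; the remaining 3×3 submatrix is [-3 4 -3; -3 0 -2; -2 -1 -1].
Its determinant is 1.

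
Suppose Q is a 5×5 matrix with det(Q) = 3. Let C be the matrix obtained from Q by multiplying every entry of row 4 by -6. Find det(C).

Scaling one row by -6 multiplies the determinant by -6.
det(C) = (-6)·(3) = -18

The determinant is -18.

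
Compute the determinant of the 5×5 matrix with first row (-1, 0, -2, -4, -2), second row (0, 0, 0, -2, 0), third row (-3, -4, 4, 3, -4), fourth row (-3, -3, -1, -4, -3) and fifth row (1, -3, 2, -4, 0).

-160

Expand along row 2 (it has 4 zeros):
  + (-2) · M_24   where M_24 = det([-1 0 -2 -2; -3 -4 4 -4; -3 -3 -1 -3; 1 -3 2 0]) = 80
det = (+1)·(-2)·(80) = -160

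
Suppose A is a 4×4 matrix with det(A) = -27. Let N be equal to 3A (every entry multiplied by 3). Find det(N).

|N| = -2187

For a 4×4 matrix, det(3A) = 3^4·det(A) = 81·det(A).
det(N) = (81)·(-27) = -2187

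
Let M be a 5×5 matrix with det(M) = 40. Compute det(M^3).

64000

det(M^3) = (det M)^3 = (40)^3 = 64000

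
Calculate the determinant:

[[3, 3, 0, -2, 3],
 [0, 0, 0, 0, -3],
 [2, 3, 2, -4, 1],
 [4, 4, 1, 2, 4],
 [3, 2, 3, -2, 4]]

Expand along row 2 (it has 4 zeros):
  − (-3) · M_25   where M_25 = det([3 3 0 -2; 2 3 2 -4; 4 4 1 2; 3 2 3 -2]) = -78
det = (-1)·(-3)·(-78) = -234

The determinant is -234.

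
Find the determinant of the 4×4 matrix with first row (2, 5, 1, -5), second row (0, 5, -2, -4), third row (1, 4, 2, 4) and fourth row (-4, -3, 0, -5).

-567

Expand along row 2 (it has 1 zero):
  + (5) · M_22   where M_22 = det([2 1 -5; 1 2 4; -4 0 -5]) = -71
  − (-2) · M_23   where M_23 = det([2 5 -5; 1 4 4; -4 -3 -5]) = -136
  + (-4) · M_24   where M_24 = det([2 5 1; 1 4 2; -4 -3 0]) = -15
det = (+1)·(5)·(-71) + (-1)·(-2)·(-136) + (+1)·(-4)·(-15) = -567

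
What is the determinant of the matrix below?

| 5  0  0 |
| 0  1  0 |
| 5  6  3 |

The determinant is 15.

The matrix is lower triangular, so the determinant is the product of the diagonal entries:
det = (5) · (1) · (3) = 15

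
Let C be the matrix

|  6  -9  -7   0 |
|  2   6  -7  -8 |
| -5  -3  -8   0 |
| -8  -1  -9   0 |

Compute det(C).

The determinant is -608.

Expand along column 4 (it has 3 zeros):
  + (-8) · M_24   where M_24 = det([6 -9 -7; -5 -3 -8; -8 -1 -9]) = 76
det = (+1)·(-8)·(76) = -608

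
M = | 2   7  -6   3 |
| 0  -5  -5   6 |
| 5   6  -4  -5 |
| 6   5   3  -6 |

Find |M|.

Expand along row 2 (it has 1 zero):
  + (-5) · M_22   where M_22 = det([2 -6 3; 5 -4 -5; 6 3 -6]) = 195
  − (-5) · M_23   where M_23 = det([2 7 3; 5 6 -5; 6 5 -6]) = -55
  + (6) · M_24   where M_24 = det([2 7 -6; 5 6 -4; 6 5 3]) = -131
det = (+1)·(-5)·(195) + (-1)·(-5)·(-55) + (+1)·(6)·(-131) = -2036

det(M) = -2036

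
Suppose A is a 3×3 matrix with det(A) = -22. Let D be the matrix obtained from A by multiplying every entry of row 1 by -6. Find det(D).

det(D) = 132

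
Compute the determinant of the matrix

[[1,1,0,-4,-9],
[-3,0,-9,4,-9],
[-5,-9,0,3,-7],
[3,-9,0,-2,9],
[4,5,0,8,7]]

70632

Expand along column 3 (it has 4 zeros):
  − (-9) · M_23   where M_23 = det([1 1 -4 -9; -5 -9 3 -7; 3 -9 -2 9; 4 5 8 7]) = 7848
det = (-1)·(-9)·(7848) = 70632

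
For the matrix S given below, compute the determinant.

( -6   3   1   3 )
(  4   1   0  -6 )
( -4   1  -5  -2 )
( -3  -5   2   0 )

The determinant is -1279.

Expand along row 2 (it has 1 zero):
  − (4) · M_21   where M_21 = det([3 1 3; 1 -5 -2; -5 2 0]) = -47
  + (1) · M_22   where M_22 = det([-6 1 3; -4 -5 -2; -3 2 0]) = -87
  + (-6) · M_24   where M_24 = det([-6 3 1; -4 1 -5; -3 -5 2]) = 230
det = (-1)·(4)·(-47) + (+1)·(1)·(-87) + (+1)·(-6)·(230) = -1279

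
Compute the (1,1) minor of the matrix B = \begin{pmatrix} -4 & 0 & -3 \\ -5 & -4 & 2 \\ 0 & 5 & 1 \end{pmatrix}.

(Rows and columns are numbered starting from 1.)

-14

Delete row 1 and column 1; the remaining 2×2 submatrix is [-4 2; 5 1].
Its determinant is (-4)·1 − 2·5 = -14.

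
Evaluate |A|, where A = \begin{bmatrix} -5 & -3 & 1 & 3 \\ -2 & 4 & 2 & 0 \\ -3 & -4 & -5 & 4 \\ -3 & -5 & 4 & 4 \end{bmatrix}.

The determinant is 380.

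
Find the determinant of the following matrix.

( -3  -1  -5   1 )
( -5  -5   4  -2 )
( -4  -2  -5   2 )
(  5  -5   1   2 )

Expand along row 1:
  + (-3) · M_11   where M_11 = det([-5 4 -2; -2 -5 2; -5 1 2]) = 90
  − (-1) · M_12   where M_12 = det([-5 4 -2; -4 -5 2; 5 1 2]) = 90
  + (-5) · M_13   where M_13 = det([-5 -5 -2; -4 -2 2; 5 -5 2]) = -180
  − (1) · M_14   where M_14 = det([-5 -5 4; -4 -2 -5; 5 -5 1]) = 360
det = (+1)·(-3)·(90) + (-1)·(-1)·(90) + (+1)·(-5)·(-180) + (-1)·(1)·(360) = 360

The determinant is 360.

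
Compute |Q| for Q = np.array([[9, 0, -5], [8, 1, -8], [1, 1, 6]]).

91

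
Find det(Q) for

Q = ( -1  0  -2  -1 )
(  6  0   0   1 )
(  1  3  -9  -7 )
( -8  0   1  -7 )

det(Q) = 219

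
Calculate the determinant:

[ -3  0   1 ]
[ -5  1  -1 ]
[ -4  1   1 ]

Expand along row 1:
  + (-3) · |1 -1; 1 1| = (-3)·(1 − (-1)) = -6
  + 1 · |-5 1; -4 1| = 1·(-5 − (-4)) = -1
Sum: (-6) + (-1) = -7

-7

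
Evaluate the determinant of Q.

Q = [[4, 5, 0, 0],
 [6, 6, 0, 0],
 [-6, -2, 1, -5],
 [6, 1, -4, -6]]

Q is block lower-triangular with a 2×2 block and a 2×2 block on the diagonal, so its determinant equals the product of the determinants of the diagonal blocks.
det of the 2×2 block = -6
det of the 2×2 block = -26
det = (-6)·(-26) = 156

156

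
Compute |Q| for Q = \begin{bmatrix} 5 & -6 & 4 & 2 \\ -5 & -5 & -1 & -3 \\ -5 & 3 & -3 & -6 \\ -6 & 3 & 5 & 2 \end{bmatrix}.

-1822

Expand along row 1:
  + (5) · M_11   where M_11 = det([-5 -1 -3; 3 -3 -6; 3 5 2]) = -168
  − (-6) · M_12   where M_12 = det([-5 -1 -3; -5 -3 -6; -6 5 2]) = -37
  + (4) · M_13   where M_13 = det([-5 -5 -3; -5 3 -6; -6 3 2]) = -359
  − (2) · M_14   where M_14 = det([-5 -5 -1; -5 3 -3; -6 3 5]) = -338
det = (+1)·(5)·(-168) + (-1)·(-6)·(-37) + (+1)·(4)·(-359) + (-1)·(2)·(-338) = -1822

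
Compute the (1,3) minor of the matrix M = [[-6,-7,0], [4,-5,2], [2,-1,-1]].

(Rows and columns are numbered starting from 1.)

6

Delete row 1 and column 3; the remaining 2×2 submatrix is [4 -5; 2 -1].
Its determinant is 4·(-1) − (-5)·2 = 6.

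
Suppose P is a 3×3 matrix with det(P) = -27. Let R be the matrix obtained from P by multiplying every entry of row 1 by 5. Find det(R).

Scaling one row by 5 multiplies the determinant by 5.
det(R) = (5)·(-27) = -135

det(R) = -135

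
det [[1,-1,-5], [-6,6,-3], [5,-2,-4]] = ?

Expand along row 1:
  + 1 · |6 -3; -2 -4| = 1·(-24 − 6) = -30
  − (-1) · |-6 -3; 5 -4| = −(-1)·(24 − (-15)) = 39
  + (-5) · |-6 6; 5 -2| = (-5)·(12 − 30) = 90
Sum: (-30) + (39) + (90) = 99

99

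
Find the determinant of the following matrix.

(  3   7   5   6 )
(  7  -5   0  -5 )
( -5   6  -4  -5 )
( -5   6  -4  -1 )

The determinant is 1364.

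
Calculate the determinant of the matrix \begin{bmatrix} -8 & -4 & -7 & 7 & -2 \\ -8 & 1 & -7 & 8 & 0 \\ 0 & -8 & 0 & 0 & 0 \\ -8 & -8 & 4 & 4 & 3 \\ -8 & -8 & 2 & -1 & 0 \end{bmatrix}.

Expand along row 3 (it has 4 zeros):
  − (-8) · M_32   where M_32 = det([-8 -7 7 -2; -8 -7 8 0; -8 4 4 3; -8 2 -1 0]) = 792
det = (-1)·(-8)·(792) = 6336

6336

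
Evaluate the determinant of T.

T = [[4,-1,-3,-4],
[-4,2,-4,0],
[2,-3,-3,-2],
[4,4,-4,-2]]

-312

Expand along row 2 (it has 1 zero):
  − (-4) · M_21   where M_21 = det([-1 -3 -4; -3 -3 -2; 4 -4 -2]) = -52
  + (2) · M_22   where M_22 = det([4 -3 -4; 2 -3 -2; 4 -4 -2]) = -12
  − (-4) · M_23   where M_23 = det([4 -1 -4; 2 -3 -2; 4 4 -2]) = -20
det = (-1)·(-4)·(-52) + (+1)·(2)·(-12) + (-1)·(-4)·(-20) = -312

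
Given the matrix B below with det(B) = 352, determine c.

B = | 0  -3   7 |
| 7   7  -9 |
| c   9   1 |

Expanding along the column containing c, det(B) is linear in c: det(B) = (-22)·c + (462).
Set (-22)·c + (462) = 352  ⇒  (-22)·c = -110  ⇒  c = 5.

5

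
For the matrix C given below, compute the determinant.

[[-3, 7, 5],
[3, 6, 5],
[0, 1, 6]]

-204

Expand along row 3:
  − 1 · |-3 5; 3 5| = −1·(-15 − 15) = 30
  + 6 · |-3 7; 3 6| = 6·(-18 − 21) = -234
Sum: (30) + (-234) = -204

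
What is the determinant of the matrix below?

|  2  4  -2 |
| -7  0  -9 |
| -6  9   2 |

The determinant is 560.

Expand along column 2:
  − 4 · |-7 -9; -6 2| = −4·(-14 − 54) = 272
  − 9 · |2 -2; -7 -9| = −9·(-18 − 14) = 288
Sum: (272) + (288) = 560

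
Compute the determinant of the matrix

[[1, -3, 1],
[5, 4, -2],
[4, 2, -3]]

-35

Expand along column 1:
  + 1 · |4 -2; 2 -3| = 1·(-12 − (-4)) = -8
  − 5 · |-3 1; 2 -3| = −5·(9 − 2) = -35
  + 4 · |-3 1; 4 -2| = 4·(6 − 4) = 8
Sum: (-8) + (-35) + (8) = -35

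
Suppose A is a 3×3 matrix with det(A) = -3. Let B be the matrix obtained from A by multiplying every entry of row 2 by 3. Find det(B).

-9

Scaling one row by 3 multiplies the determinant by 3.
det(B) = (3)·(-3) = -9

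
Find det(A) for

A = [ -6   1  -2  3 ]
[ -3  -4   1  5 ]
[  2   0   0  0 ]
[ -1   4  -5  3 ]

Expand along row 3 (it has 3 zeros):
  + (2) · M_31   where M_31 = det([1 -2 3; -4 1 5; 4 -5 3]) = 12
det = (+1)·(2)·(12) = 24

24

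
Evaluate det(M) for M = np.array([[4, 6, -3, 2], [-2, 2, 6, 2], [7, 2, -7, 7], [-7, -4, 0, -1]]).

Expand along row 4 (it has 1 zero):
  − (-7) · M_41   where M_41 = det([6 -3 2; 2 6 2; 2 -7 7]) = 314
  + (-4) · M_42   where M_42 = det([4 -3 2; -2 6 2; 7 -7 7]) = 84
  + (-1) · M_44   where M_44 = det([4 6 -3; -2 2 6; 7 2 -7]) = 118
det = (-1)·(-7)·(314) + (+1)·(-4)·(84) + (+1)·(-1)·(118) = 1744

det(M) = 1744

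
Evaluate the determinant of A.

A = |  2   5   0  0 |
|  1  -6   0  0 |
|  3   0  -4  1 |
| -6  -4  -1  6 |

|A| = 391

A is block lower-triangular with a 2×2 block and a 2×2 block on the diagonal, so its determinant equals the product of the determinants of the diagonal blocks.
det of the 2×2 block = -17
det of the 2×2 block = -23
det = (-17)·(-23) = 391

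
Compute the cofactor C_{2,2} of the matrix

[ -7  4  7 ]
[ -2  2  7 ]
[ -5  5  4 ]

Delete row 2 and column 2; the remaining 2×2 submatrix is [-7 7; -5 4].
Its determinant is (-7)·4 − 7·(-5) = 7.
The cofactor carries sign (−1)^(2+2) = +1, so C_{2,2} = +(7) = 7.

The cofactor is 7.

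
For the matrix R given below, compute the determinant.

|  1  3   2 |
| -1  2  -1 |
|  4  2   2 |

Expand along column 1:
  + 1 · |2 -1; 2 2| = 1·(4 − (-2)) = 6
  − (-1) · |3 2; 2 2| = −(-1)·(6 − 4) = 2
  + 4 · |3 2; 2 -1| = 4·(-3 − 4) = -28
Sum: (6) + (2) + (-28) = -20

-20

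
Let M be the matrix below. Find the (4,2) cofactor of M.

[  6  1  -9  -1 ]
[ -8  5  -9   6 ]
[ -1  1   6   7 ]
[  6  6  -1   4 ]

Delete row 4 and column 2; the remaining 3×3 submatrix is [6 -9 -1; -8 -9 6; -1 6 7].
Its determinant is -987.
The cofactor carries sign (−1)^(4+2) = +1, so C_{4,2} = +(-987) = -987.

-987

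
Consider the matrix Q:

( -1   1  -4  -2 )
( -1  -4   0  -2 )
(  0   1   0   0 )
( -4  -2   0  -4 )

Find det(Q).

The determinant is 16.

Expand along row 3 (it has 3 zeros):
  − (1) · M_32   where M_32 = det([-1 -4 -2; -1 0 -2; -4 0 -4]) = -16
det = (-1)·(1)·(-16) = 16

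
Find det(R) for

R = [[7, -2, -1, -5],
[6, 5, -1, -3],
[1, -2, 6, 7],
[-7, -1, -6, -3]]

The determinant is 539.

Expand along row 1:
  + (7) · M_11   where M_11 = det([5 -1 -3; -2 6 7; -1 -6 -3]) = 79
  − (-2) · M_12   where M_12 = det([6 -1 -3; 1 6 7; -7 -6 -3]) = 82
  + (-1) · M_13   where M_13 = det([6 5 -3; 1 -2 7; -7 -1 -3]) = -107
  − (-5) · M_14   where M_14 = det([6 5 -1; 1 -2 6; -7 -1 -6]) = -57
det = (+1)·(7)·(79) + (-1)·(-2)·(82) + (+1)·(-1)·(-107) + (-1)·(-5)·(-57) = 539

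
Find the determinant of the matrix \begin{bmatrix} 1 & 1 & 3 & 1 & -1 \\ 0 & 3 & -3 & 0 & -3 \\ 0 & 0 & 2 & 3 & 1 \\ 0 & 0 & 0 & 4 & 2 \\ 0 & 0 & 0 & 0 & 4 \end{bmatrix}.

The determinant is 96.

The matrix is upper triangular, so the determinant is the product of the diagonal entries:
det = (1) · (3) · (2) · (4) · (4) = 96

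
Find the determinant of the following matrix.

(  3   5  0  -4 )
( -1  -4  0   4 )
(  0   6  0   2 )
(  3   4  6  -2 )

The determinant is 372.

Expand along column 3 (it has 3 zeros):
  − (6) · M_43   where M_43 = det([3 5 -4; -1 -4 4; 0 6 2]) = -62
det = (-1)·(6)·(-62) = 372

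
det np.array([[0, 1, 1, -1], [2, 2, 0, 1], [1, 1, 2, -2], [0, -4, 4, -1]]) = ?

Expand along column 1 (it has 2 zeros):
  − (2) · M_21   where M_21 = det([1 1 -1; 1 2 -2; -4 4 -1]) = 3
  + (1) · M_31   where M_31 = det([1 1 -1; 2 0 1; -4 4 -1]) = -14
det = (-1)·(2)·(3) + (+1)·(1)·(-14) = -20

The determinant is -20.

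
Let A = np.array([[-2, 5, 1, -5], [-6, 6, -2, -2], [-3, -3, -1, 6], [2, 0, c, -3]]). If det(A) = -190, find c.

Expanding along the row containing c, det(A) is linear in c: det(A) = (30)·c + (-100).
Set (30)·c + (-100) = -190  ⇒  (30)·c = -90  ⇒  c = -3.

-3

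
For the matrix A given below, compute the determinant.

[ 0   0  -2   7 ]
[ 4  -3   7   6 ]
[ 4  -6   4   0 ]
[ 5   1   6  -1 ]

|A| = -1062

Expand along row 1 (it has 2 zeros):
  + (-2) · M_13   where M_13 = det([4 -3 6; 4 -6 0; 5 1 -1]) = 216
  − (7) · M_14   where M_14 = det([4 -3 7; 4 -6 4; 5 1 6]) = 90
det = (+1)·(-2)·(216) + (-1)·(7)·(90) = -1062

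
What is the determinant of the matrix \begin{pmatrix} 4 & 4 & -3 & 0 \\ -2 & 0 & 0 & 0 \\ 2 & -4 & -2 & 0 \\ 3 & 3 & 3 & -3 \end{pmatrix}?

Expand along row 2 (it has 3 zeros):
  − (-2) · M_21   where M_21 = det([4 -3 0; -4 -2 0; 3 3 -3]) = 60
det = (-1)·(-2)·(60) = 120

The determinant is 120.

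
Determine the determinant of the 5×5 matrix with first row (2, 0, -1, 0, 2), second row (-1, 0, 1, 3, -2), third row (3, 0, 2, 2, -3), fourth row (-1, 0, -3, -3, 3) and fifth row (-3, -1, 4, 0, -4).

The determinant is 39.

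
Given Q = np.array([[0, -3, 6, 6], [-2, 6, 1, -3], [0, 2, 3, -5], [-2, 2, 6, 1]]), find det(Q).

186

Expand along column 1 (it has 2 zeros):
  − (-2) · M_21   where M_21 = det([-3 6 6; 2 3 -5; 2 6 1]) = -135
  − (-2) · M_41   where M_41 = det([-3 6 6; 6 1 -3; 2 3 -5]) = 228
det = (-1)·(-2)·(-135) + (-1)·(-2)·(228) = 186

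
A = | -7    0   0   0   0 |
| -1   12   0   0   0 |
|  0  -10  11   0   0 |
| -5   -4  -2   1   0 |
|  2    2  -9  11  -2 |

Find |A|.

1848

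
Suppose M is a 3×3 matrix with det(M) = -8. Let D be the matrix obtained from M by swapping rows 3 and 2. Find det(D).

The determinant is 8.

Swapping two rows multiplies the determinant by −1.
det(D) = (-1)·(-8) = 8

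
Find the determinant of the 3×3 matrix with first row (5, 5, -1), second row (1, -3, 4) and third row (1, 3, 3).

-106

Expand along row 1:
  + 5 · |-3 4; 3 3| = 5·(-9 − 12) = -105
  − 5 · |1 4; 1 3| = −5·(3 − 4) = 5
  + (-1) · |1 -3; 1 3| = (-1)·(3 − (-3)) = -6
Sum: (-105) + (5) + (-6) = -106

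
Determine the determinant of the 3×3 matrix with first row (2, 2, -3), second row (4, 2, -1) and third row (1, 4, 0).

Expand along row 3:
  + 1 · |2 -3; 2 -1| = 1·(-2 − (-6)) = 4
  − 4 · |2 -3; 4 -1| = −4·(-2 − (-12)) = -40
Sum: (4) + (-40) = -36

-36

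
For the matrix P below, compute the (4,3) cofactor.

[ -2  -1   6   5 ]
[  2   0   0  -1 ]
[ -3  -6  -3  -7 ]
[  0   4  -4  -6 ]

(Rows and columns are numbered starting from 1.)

The cofactor is 65.

Delete row 4 and column 3; the remaining 3×3 submatrix is [-2 -1 5; 2 0 -1; -3 -6 -7].
Its determinant is -65.
The cofactor carries sign (−1)^(4+3) = −1, so C_{4,3} = −(-65) = 65.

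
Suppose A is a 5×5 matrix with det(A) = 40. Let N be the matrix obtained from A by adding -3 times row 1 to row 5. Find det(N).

Adding a multiple of one row to another leaves the determinant unchanged.
det(N) = (1)·(40) = 40

40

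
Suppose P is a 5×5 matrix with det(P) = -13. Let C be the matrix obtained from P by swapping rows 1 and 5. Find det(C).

det(C) = 13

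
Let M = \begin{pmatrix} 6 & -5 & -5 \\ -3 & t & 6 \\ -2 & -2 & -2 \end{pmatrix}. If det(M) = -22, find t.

7

Expanding along the row containing t, det(M) is linear in t: det(M) = (-22)·t + (132).
Set (-22)·t + (132) = -22  ⇒  (-22)·t = -154  ⇒  t = 7.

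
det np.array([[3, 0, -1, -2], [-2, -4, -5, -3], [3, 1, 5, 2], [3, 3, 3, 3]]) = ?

The determinant is -105.

Expand along row 1 (it has 1 zero):
  + (3) · M_11   where M_11 = det([-4 -5 -3; 1 5 2; 3 3 3]) = -15
  + (-1) · M_13   where M_13 = det([-2 -4 -3; 3 1 2; 3 3 3]) = 0
  − (-2) · M_14   where M_14 = det([-2 -4 -5; 3 1 5; 3 3 3]) = -30
det = (+1)·(3)·(-15) + (+1)·(-1)·(0) + (-1)·(-2)·(-30) = -105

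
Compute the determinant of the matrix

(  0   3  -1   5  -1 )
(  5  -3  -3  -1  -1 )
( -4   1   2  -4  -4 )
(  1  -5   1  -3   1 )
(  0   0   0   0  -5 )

Expand along row 5 (it has 4 zeros):
  + (-5) · M_55   where M_55 = det([0 3 -1 5; 5 -3 -3 -1; -4 1 2 -4; 1 -5 1 -3]) = 54
det = (+1)·(-5)·(54) = -270

-270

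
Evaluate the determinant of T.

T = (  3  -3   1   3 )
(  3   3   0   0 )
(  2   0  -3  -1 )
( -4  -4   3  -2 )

228

Expand along row 2 (it has 2 zeros):
  − (3) · M_21   where M_21 = det([-3 1 3; 0 -3 -1; -4 3 -2]) = -59
  + (3) · M_22   where M_22 = det([3 1 3; 2 -3 -1; -4 3 -2]) = 17
det = (-1)·(3)·(-59) + (+1)·(3)·(17) = 228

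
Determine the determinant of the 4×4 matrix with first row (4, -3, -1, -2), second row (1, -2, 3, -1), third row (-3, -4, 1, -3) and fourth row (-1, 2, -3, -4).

Expand along row 1:
  + (4) · M_11   where M_11 = det([-2 3 -1; -4 1 -3; 2 -3 -4]) = -50
  − (-3) · M_12   where M_12 = det([1 3 -1; -3 1 -3; -1 -3 -4]) = -50
  + (-1) · M_13   where M_13 = det([1 -2 -1; -3 -4 -3; -1 2 -4]) = 50
  − (-2) · M_14   where M_14 = det([1 -2 3; -3 -4 1; -1 2 -3]) = 0
det = (+1)·(4)·(-50) + (-1)·(-3)·(-50) + (+1)·(-1)·(50) + (-1)·(-2)·(0) = -400

The determinant is -400.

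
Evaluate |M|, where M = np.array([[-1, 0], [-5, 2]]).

det(M) = (-1)·2 − 0·(-5) = -2 − 0 = -2

-2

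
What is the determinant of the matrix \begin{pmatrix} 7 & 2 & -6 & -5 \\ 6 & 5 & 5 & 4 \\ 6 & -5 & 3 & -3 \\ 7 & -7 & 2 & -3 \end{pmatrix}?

1405

Expand along row 1:
  + (7) · M_11   where M_11 = det([5 5 4; -5 3 -3; -7 2 -3]) = 59
  − (2) · M_12   where M_12 = det([6 5 4; 6 3 -3; 7 2 -3]) = -69
  + (-6) · M_13   where M_13 = det([6 5 4; 6 -5 -3; 7 -7 -3]) = -79
  − (-5) · M_14   where M_14 = det([6 5 5; 6 -5 3; 7 -7 2]) = 76
det = (+1)·(7)·(59) + (-1)·(2)·(-69) + (+1)·(-6)·(-79) + (-1)·(-5)·(76) = 1405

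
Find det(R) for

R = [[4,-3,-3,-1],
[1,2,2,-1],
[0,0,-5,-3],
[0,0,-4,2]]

|R| = -242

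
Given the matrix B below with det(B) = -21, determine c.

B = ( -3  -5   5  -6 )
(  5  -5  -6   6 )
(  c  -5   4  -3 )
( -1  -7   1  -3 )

Expanding along the row containing c, det(B) is linear in c: det(B) = (-63)·c + (-21).
Set (-63)·c + (-21) = -21  ⇒  (-63)·c = 0  ⇒  c = 0.

0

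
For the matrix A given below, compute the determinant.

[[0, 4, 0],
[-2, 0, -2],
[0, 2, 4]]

32

Expand along row 1:
  − 4 · |-2 -2; 0 4| = −4·(-8 − 0) = 32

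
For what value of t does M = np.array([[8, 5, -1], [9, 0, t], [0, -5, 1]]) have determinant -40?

t = -1

Expanding along the column containing t, det(M) is linear in t: det(M) = (40)·t + (0).
Set (40)·t + (0) = -40  ⇒  (40)·t = -40  ⇒  t = -1.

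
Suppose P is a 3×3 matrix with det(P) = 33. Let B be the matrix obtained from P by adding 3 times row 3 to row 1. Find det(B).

Adding a multiple of one row to another leaves the determinant unchanged.
det(B) = (1)·(33) = 33

33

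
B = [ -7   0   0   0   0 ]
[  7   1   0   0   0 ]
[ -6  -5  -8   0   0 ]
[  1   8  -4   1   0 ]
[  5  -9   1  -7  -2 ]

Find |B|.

B is lower triangular, so det(B) is the product of the diagonal entries:
det = (-7) · (1) · (-8) · (1) · (-2) = -112

-112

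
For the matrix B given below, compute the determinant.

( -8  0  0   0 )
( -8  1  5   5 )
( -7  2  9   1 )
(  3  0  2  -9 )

det(B) = -216

Expand along row 1 (it has 3 zeros):
  + (-8) · M_11   where M_11 = det([1 5 5; 2 9 1; 0 2 -9]) = 27
det = (+1)·(-8)·(27) = -216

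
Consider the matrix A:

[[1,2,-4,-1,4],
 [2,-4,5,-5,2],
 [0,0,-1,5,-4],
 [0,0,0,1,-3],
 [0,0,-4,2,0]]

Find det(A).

A is block upper-triangular with a 2×2 block and a 3×3 block on the diagonal, so its determinant equals the product of the determinants of the diagonal blocks.
det of the 2×2 block = -8
det of the 3×3 block = 38
det = (-8)·(38) = -304

|A| = -304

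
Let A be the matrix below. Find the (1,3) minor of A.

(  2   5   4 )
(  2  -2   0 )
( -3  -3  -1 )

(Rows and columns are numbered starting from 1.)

Delete row 1 and column 3; the remaining 2×2 submatrix is [2 -2; -3 -3].
Its determinant is 2·(-3) − (-2)·(-3) = -12.

The minor is -12.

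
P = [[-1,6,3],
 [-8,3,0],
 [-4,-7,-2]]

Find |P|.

The determinant is 114.

Expand along column 3:
  + 3 · |-8 3; -4 -7| = 3·(56 − (-12)) = 204
  + (-2) · |-1 6; -8 3| = (-2)·(-3 − (-48)) = -90
Sum: (204) + (-90) = 114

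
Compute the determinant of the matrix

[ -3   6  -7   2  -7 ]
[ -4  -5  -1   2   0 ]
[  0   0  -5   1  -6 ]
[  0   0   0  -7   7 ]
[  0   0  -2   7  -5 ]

The determinant is 5460.

The matrix is block upper-triangular with a 2×2 block and a 3×3 block on the diagonal, so its determinant equals the product of the determinants of the diagonal blocks.
det of the 2×2 block = 39
det of the 3×3 block = 140
det = (39)·(140) = 5460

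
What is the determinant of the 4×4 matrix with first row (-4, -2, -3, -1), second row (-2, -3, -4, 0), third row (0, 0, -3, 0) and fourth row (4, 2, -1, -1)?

Expand along row 3 (it has 3 zeros):
  + (-3) · M_33   where M_33 = det([-4 -2 -1; -2 -3 0; 4 2 -1]) = -16
det = (+1)·(-3)·(-16) = 48

48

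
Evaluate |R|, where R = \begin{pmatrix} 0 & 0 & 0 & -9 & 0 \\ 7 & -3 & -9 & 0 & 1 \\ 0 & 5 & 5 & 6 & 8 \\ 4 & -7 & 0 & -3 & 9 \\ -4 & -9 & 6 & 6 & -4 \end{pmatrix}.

|R| = -16497

Expand along row 1 (it has 4 zeros):
  − (-9) · M_14   where M_14 = det([7 -3 -9 1; 0 5 5 8; 4 -7 0 9; -4 -9 6 -4]) = -1833
det = (-1)·(-9)·(-1833) = -16497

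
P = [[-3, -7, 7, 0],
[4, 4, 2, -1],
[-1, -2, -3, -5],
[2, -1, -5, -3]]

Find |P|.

Expand along row 1 (it has 1 zero):
  + (-3) · M_11   where M_11 = det([4 2 -1; -2 -3 -5; -1 -5 -3]) = -73
  − (-7) · M_12   where M_12 = det([4 2 -1; -1 -3 -5; 2 -5 -3]) = -101
  + (7) · M_13   where M_13 = det([4 4 -1; -1 -2 -5; 2 -1 -3]) = -53
det = (+1)·(-3)·(-73) + (-1)·(-7)·(-101) + (+1)·(7)·(-53) = -859

det(P) = -859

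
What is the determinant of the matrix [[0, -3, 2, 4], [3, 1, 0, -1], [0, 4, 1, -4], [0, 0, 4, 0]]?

-48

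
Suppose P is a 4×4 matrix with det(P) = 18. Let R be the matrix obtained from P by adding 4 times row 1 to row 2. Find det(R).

Adding a multiple of one row to another leaves the determinant unchanged.
det(R) = (1)·(18) = 18

det(R) = 18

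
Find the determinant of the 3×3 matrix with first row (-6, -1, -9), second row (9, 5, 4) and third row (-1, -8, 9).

Expand along row 1:
  + (-6) · |5 4; -8 9| = (-6)·(45 − (-32)) = -462
  − (-1) · |9 4; -1 9| = −(-1)·(81 − (-4)) = 85
  + (-9) · |9 5; -1 -8| = (-9)·(-72 − (-5)) = 603
Sum: (-462) + (85) + (603) = 226

The determinant is 226.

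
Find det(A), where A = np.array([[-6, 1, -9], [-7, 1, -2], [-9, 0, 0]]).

Expand along row 3:
  + (-9) · |1 -9; 1 -2| = (-9)·(-2 − (-9)) = -63

det(A) = -63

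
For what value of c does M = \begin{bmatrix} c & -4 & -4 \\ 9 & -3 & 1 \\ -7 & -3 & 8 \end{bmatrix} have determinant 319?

Expanding along the row containing c, det(M) is linear in c: det(M) = (-21)·c + (508).
Set (-21)·c + (508) = 319  ⇒  (-21)·c = -189  ⇒  c = 9.

c = 9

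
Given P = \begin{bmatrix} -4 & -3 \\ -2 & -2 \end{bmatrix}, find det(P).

det(P) = (-4)·(-2) − (-3)·(-2) = 8 − 6 = 2

2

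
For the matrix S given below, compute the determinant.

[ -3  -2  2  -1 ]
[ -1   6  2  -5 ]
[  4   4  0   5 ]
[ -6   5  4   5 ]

Expand along row 3 (it has 1 zero):
  + (4) · M_31   where M_31 = det([-2 2 -1; 6 2 -5; 5 4 5]) = -184
  − (4) · M_32   where M_32 = det([-3 2 -1; -1 2 -5; -6 4 5]) = -28
  − (5) · M_34   where M_34 = det([-3 -2 2; -1 6 2; -6 5 4]) = 36
det = (+1)·(4)·(-184) + (-1)·(4)·(-28) + (-1)·(5)·(36) = -804

|S| = -804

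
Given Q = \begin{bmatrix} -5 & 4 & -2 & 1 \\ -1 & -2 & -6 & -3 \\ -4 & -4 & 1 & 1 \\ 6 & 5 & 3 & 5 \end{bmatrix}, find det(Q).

|Q| = 1052

Expand along row 1:
  + (-5) · M_11   where M_11 = det([-2 -6 -3; -4 1 1; 5 3 5]) = -103
  − (4) · M_12   where M_12 = det([-1 -6 -3; -4 1 1; 6 3 5]) = -104
  + (-2) · M_13   where M_13 = det([-1 -2 -3; -4 -4 1; 6 5 5]) = -39
  − (1) · M_14   where M_14 = det([-1 -2 -6; -4 -4 1; 6 5 3]) = -43
det = (+1)·(-5)·(-103) + (-1)·(4)·(-104) + (+1)·(-2)·(-39) + (-1)·(1)·(-43) = 1052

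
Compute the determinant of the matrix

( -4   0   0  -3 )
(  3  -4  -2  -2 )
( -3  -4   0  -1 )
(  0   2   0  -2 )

The determinant is -44.

Expand along column 3 (it has 3 zeros):
  − (-2) · M_23   where M_23 = det([-4 0 -3; -3 -4 -1; 0 2 -2]) = -22
det = (-1)·(-2)·(-22) = -44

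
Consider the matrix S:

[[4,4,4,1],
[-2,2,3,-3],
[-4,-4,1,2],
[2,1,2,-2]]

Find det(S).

-310

Expand along row 1:
  + (4) · M_11   where M_11 = det([2 3 -3; -4 1 2; 1 2 -2]) = -3
  − (4) · M_12   where M_12 = det([-2 3 -3; -4 1 2; 2 2 -2]) = 30
  + (4) · M_13   where M_13 = det([-2 2 -3; -4 -4 2; 2 1 -2]) = -32
  − (1) · M_14   where M_14 = det([-2 2 3; -4 -4 1; 2 1 2]) = 50
det = (+1)·(4)·(-3) + (-1)·(4)·(30) + (+1)·(4)·(-32) + (-1)·(1)·(50) = -310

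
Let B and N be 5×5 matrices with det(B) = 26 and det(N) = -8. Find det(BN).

|BN| = -208

det(BN) = det(B)·det(N) = (26)·(-8) = -208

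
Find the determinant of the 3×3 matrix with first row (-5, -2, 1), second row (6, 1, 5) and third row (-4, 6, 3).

Expand along column 1:
  + (-5) · |1 5; 6 3| = (-5)·(3 − 30) = 135
  − 6 · |-2 1; 6 3| = −6·(-6 − 6) = 72
  + (-4) · |-2 1; 1 5| = (-4)·(-10 − 1) = 44
Sum: (135) + (72) + (44) = 251

251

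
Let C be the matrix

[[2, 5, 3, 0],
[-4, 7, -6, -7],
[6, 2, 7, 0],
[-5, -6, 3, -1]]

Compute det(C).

|C| = 1797

Expand along column 4 (it has 2 zeros):
  + (-7) · M_24   where M_24 = det([2 5 3; 6 2 7; -5 -6 3]) = -247
  + (-1) · M_44   where M_44 = det([2 5 3; -4 7 -6; 6 2 7]) = -68
det = (+1)·(-7)·(-247) + (+1)·(-1)·(-68) = 1797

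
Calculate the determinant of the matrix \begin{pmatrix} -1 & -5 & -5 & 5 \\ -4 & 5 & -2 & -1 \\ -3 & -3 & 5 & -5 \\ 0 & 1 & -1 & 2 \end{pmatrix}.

-380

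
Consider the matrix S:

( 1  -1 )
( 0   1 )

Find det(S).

det(S) = 1·1 − (-1)·0 = 1 − 0 = 1

The determinant is 1.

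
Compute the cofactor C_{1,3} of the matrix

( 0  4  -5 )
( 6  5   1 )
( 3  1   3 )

-9

Delete row 1 and column 3; the remaining 2×2 submatrix is [6 5; 3 1].
Its determinant is 6·1 − 5·3 = -9.
The cofactor carries sign (−1)^(1+3) = +1, so C_{1,3} = +(-9) = -9.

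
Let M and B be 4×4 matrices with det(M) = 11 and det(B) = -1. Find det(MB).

-11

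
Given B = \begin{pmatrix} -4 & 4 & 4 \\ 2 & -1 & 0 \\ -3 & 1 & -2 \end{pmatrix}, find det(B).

|B| = 4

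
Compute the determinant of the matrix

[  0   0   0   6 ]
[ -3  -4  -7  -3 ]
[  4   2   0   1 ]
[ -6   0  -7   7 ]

Expand along row 1 (it has 3 zeros):
  − (6) · M_14   where M_14 = det([-3 -4 -7; 4 2 0; -6 0 -7]) = -154
det = (-1)·(6)·(-154) = 924

The determinant is 924.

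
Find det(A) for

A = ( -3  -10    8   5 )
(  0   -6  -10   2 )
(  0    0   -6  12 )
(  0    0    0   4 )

-432

A is upper triangular, so det(A) is the product of the diagonal entries:
det = (-3) · (-6) · (-6) · (4) = -432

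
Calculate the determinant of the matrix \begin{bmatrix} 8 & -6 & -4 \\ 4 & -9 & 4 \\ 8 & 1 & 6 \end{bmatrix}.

Expand along column 1:
  + 8 · |-9 4; 1 6| = 8·(-54 − 4) = -464
  − 4 · |-6 -4; 1 6| = −4·(-36 − (-4)) = 128
  + 8 · |-6 -4; -9 4| = 8·(-24 − 36) = -480
Sum: (-464) + (128) + (-480) = -816

-816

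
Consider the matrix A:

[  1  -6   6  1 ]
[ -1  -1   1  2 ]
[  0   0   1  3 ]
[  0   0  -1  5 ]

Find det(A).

A is block upper-triangular with a 2×2 block and a 2×2 block on the diagonal, so its determinant equals the product of the determinants of the diagonal blocks.
det of the 2×2 block = -7
det of the 2×2 block = 8
det = (-7)·(8) = -56

-56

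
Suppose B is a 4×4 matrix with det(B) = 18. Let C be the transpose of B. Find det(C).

det(Bᵀ) = det(B).
det(C) = (1)·(18) = 18

The determinant is 18.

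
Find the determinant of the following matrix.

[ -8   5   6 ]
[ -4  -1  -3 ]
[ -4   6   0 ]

The determinant is -252.

Expand along column 3:
  + 6 · |-4 -1; -4 6| = 6·(-24 − 4) = -168
  − (-3) · |-8 5; -4 6| = −(-3)·(-48 − (-20)) = -84
Sum: (-168) + (-84) = -252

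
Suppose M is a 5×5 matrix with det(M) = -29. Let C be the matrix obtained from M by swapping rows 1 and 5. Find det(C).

29

Swapping two rows multiplies the determinant by −1.
det(C) = (-1)·(-29) = 29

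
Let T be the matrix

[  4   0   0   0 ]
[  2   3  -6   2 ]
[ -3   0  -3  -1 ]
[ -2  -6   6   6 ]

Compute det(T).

det(T) = -432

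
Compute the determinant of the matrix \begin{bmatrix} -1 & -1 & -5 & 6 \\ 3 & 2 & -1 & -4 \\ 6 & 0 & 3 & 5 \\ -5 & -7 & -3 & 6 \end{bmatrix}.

-1266

Expand along row 3 (it has 1 zero):
  + (6) · M_31   where M_31 = det([-1 -5 6; 2 -1 -4; -7 -3 6]) = -140
  + (3) · M_33   where M_33 = det([-1 -1 6; 3 2 -4; -5 -7 6]) = -52
  − (5) · M_34   where M_34 = det([-1 -1 -5; 3 2 -1; -5 -7 -3]) = 54
det = (+1)·(6)·(-140) + (+1)·(3)·(-52) + (-1)·(5)·(54) = -1266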